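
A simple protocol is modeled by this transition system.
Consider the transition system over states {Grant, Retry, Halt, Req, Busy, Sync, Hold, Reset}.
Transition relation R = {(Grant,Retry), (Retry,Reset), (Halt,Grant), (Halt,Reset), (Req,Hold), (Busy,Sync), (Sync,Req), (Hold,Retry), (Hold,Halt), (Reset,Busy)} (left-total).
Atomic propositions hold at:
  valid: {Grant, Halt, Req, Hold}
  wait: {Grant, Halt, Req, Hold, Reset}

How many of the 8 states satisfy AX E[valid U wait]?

4

E[valid U wait]: least fixpoint, start Z0 = Sat(wait) = {Grant, Halt, Req, Hold, Reset}, add states in Sat(valid) with some successor in Z. Already a fixed point.
Sat(E[valid U wait]) = {Grant, Halt, Req, Hold, Reset}
Sat(AX E[valid U wait]) = {s : every successor in {Grant, Halt, Req, Hold, Reset}} = {Retry, Halt, Req, Sync}
|Sat(AX E[valid U wait])| = |{Retry, Halt, Req, Sync}| = 4.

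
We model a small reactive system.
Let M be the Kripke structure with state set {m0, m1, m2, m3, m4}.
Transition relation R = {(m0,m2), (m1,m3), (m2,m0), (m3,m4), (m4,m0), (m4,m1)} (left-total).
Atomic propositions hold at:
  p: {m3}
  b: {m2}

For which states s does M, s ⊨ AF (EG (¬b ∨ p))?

{m1, m3, m4}

Sat(¬b) = {m0, m1, m3, m4}
Sat(¬b ∨ p) = {m0, m1, m3, m4}
EG (¬b ∨ p): greatest fixpoint, start Z0 = {m0, m1, m3, m4}, keep only states in Sat with some successor in Z. Z1 = {m1, m3, m4}; fixed.
Sat(EG (¬b ∨ p)) = {m1, m3, m4}
AF (EG (¬b ∨ p)): least fixpoint, start Z0 = {m1, m3, m4}, add states with every successor in Z. Already a fixed point.
Sat(AF (EG (¬b ∨ p))) = {m1, m3, m4}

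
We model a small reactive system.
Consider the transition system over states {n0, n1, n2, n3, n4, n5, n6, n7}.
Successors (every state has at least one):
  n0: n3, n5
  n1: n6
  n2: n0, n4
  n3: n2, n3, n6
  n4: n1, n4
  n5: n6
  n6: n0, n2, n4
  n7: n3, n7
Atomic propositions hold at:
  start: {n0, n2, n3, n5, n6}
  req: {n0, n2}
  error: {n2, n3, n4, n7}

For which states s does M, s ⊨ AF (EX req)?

Sat(EX req) = {s : some successor in {n0, n2}} = {n2, n3, n6}
AF (EX req): least fixpoint, start Z0 = {n2, n3, n6}, add states with every successor in Z. Z1 = {n1, n2, n3, n5, n6}; Z2 = {n0, n1, n2, n3, n5, n6}; fixed.
Sat(AF (EX req)) = {n0, n1, n2, n3, n5, n6}

{n0, n1, n2, n3, n5, n6}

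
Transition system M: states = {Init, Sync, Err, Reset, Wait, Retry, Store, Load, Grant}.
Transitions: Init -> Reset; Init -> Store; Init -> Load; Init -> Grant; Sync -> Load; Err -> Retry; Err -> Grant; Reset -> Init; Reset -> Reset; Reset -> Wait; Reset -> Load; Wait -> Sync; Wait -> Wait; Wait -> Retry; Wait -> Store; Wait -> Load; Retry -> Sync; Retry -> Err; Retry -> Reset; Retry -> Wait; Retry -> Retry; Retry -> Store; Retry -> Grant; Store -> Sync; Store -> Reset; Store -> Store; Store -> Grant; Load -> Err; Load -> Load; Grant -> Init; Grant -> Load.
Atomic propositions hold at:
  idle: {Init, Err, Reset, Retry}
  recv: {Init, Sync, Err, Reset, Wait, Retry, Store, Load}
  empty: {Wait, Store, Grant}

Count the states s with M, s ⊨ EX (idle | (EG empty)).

EG empty: greatest fixpoint, start Z0 = {Wait, Store, Grant}, keep only states in Sat with some successor in Z. Z1 = {Wait, Store}; fixed.
Sat(EG empty) = {Wait, Store}
Sat(idle | (EG empty)) = {Init, Err, Reset, Wait, Retry, Store}
Sat(EX (idle | (EG empty))) = {s : some successor in {Init, Err, Reset, Wait, Retry, Store}} = {Init, Err, Reset, Wait, Retry, Store, Load, Grant}
|Sat(EX (idle | (EG empty)))| = |{Init, Err, Reset, Wait, Retry, Store, Load, Grant}| = 8.

8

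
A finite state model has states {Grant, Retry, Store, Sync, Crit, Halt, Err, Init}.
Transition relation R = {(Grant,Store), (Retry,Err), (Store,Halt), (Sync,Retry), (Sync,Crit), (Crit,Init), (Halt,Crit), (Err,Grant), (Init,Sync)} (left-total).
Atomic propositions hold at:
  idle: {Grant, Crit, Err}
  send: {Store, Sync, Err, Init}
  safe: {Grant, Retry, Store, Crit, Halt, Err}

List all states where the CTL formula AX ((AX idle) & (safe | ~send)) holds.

Sat(AX idle) = {s : every successor in {Grant, Crit, Err}} = {Retry, Halt, Err}
Sat(~send) = {Grant, Retry, Crit, Halt}
Sat(safe | ~send) = {Grant, Retry, Store, Crit, Halt, Err}
Sat((AX idle) & (safe | ~send)) = {Retry, Halt, Err}
Sat(AX ((AX idle) & (safe | ~send))) = {s : every successor in {Retry, Halt, Err}} = {Retry, Store}

{Retry, Store}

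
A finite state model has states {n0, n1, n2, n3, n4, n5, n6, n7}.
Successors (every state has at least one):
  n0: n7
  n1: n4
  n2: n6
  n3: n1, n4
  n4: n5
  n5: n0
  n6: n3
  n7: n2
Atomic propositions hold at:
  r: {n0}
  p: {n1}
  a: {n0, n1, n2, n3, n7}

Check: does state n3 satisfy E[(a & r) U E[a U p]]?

Yes

Sat(a & r) = {n0}
E[a U p]: least fixpoint, start Z0 = Sat(p) = {n1}, add states in Sat(a) with some successor in Z. Z1 = {n1, n3}; fixed.
Sat(E[a U p]) = {n1, n3}
E[(a & r) U E[a U p]]: least fixpoint, start Z0 = Sat(E[a U p]) = {n1, n3}, add states in Sat(a & r) with some successor in Z. Already a fixed point.
Sat(E[(a & r) U E[a U p]]) = {n1, n3}
n3 ∈ Sat(E[(a & r) U E[a U p]]) = {n1, n3}, so the formula holds at n3.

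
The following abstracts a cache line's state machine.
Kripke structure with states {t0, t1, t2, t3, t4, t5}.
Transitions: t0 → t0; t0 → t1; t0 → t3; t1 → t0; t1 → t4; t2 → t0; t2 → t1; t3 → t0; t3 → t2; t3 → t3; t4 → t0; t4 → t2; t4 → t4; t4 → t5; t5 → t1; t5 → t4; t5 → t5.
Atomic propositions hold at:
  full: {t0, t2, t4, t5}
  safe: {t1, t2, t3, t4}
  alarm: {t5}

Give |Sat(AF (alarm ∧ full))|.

1

Sat(alarm ∧ full) = {t5}
AF (alarm ∧ full): least fixpoint, start Z0 = {t5}, add states with every successor in Z. Already a fixed point.
Sat(AF (alarm ∧ full)) = {t5}
|Sat(AF (alarm ∧ full))| = |{t5}| = 1.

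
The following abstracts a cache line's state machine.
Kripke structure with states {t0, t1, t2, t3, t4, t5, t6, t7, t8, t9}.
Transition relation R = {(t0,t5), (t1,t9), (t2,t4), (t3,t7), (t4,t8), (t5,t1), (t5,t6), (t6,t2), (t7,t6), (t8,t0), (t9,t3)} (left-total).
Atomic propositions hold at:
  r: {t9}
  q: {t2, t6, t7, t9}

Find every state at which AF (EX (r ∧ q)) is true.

{t1}

Sat(r ∧ q) = {t9}
Sat(EX (r ∧ q)) = {s : some successor in {t9}} = {t1}
AF (EX (r ∧ q)): least fixpoint, start Z0 = {t1}, add states with every successor in Z. Already a fixed point.
Sat(AF (EX (r ∧ q))) = {t1}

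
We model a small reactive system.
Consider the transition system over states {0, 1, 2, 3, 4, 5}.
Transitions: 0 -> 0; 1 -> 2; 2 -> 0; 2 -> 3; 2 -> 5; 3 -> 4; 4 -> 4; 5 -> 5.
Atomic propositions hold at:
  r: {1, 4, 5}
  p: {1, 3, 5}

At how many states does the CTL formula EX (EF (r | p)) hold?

5

Sat(r | p) = {1, 3, 4, 5}
EF (r | p): least fixpoint, start Z0 = {1, 3, 4, 5}, add states with some successor in Z. Z1 = {1, 2, 3, 4, 5}; fixed.
Sat(EF (r | p)) = {1, 2, 3, 4, 5}
Sat(EX (EF (r | p))) = {s : some successor in {1, 2, 3, 4, 5}} = {1, 2, 3, 4, 5}
|Sat(EX (EF (r | p)))| = |{1, 2, 3, 4, 5}| = 5.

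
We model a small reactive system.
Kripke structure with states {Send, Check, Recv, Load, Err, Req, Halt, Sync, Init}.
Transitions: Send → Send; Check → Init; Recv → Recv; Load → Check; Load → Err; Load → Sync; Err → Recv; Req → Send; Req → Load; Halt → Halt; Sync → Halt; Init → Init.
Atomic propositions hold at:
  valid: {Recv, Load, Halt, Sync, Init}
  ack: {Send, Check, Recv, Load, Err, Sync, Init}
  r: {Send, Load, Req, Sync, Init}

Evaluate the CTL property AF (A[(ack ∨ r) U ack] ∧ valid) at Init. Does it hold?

Yes

Sat(ack ∨ r) = {Send, Check, Recv, Load, Err, Req, Sync, Init}
A[(ack ∨ r) U ack]: least fixpoint, start Z0 = Sat(ack) = {Send, Check, Recv, Load, Err, Sync, Init}, add states in Sat(ack ∨ r) with every successor in Z. Z1 = {Send, Check, Recv, Load, Err, Req, Sync, Init}; fixed.
Sat(A[(ack ∨ r) U ack]) = {Send, Check, Recv, Load, Err, Req, Sync, Init}
Sat(A[(ack ∨ r) U ack] ∧ valid) = {Recv, Load, Sync, Init}
AF (A[(ack ∨ r) U ack] ∧ valid): least fixpoint, start Z0 = {Recv, Load, Sync, Init}, add states with every successor in Z. Z1 = {Check, Recv, Load, Err, Sync, Init}; fixed.
Sat(AF (A[(ack ∨ r) U ack] ∧ valid)) = {Check, Recv, Load, Err, Sync, Init}
Init ∈ Sat(AF (A[(ack ∨ r) U ack] ∧ valid)) = {Check, Recv, Load, Err, Sync, Init}, so the formula holds at Init.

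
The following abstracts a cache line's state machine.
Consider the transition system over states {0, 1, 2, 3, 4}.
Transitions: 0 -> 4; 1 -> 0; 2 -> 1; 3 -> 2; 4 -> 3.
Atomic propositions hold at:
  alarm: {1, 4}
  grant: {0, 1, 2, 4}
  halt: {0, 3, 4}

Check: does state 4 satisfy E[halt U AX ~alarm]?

Yes

Sat(~alarm) = {0, 2, 3}
Sat(AX ~alarm) = {s : every successor in {0, 2, 3}} = {1, 3, 4}
E[halt U AX ~alarm]: least fixpoint, start Z0 = Sat(AX ~alarm) = {1, 3, 4}, add states in Sat(halt) with some successor in Z. Z1 = {0, 1, 3, 4}; fixed.
Sat(E[halt U AX ~alarm]) = {0, 1, 3, 4}
4 ∈ Sat(E[halt U AX ~alarm]) = {0, 1, 3, 4}, so the formula holds at 4.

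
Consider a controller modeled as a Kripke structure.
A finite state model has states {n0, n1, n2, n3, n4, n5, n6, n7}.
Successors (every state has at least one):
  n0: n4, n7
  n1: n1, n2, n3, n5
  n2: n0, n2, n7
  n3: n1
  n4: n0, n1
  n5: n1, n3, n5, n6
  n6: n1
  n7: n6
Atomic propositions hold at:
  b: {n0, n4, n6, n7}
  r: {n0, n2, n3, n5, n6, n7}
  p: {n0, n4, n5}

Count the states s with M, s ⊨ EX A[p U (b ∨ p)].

6

Sat(b ∨ p) = {n0, n4, n5, n6, n7}
A[p U (b ∨ p)]: least fixpoint, start Z0 = Sat((b ∨ p)) = {n0, n4, n5, n6, n7}, add states in Sat(p) with every successor in Z. Already a fixed point.
Sat(A[p U (b ∨ p)]) = {n0, n4, n5, n6, n7}
Sat(EX A[p U (b ∨ p)]) = {s : some successor in {n0, n4, n5, n6, n7}} = {n0, n1, n2, n4, n5, n7}
|Sat(EX A[p U (b ∨ p)])| = |{n0, n1, n2, n4, n5, n7}| = 6.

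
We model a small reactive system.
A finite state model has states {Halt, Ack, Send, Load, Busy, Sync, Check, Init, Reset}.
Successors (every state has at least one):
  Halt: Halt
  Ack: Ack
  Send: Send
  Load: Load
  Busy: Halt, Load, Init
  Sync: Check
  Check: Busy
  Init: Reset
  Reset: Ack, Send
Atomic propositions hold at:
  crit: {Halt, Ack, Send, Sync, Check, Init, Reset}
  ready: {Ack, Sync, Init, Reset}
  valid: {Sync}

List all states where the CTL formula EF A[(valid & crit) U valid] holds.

{Sync}

Sat(valid & crit) = {Sync}
A[(valid & crit) U valid]: least fixpoint, start Z0 = Sat(valid) = {Sync}, add states in Sat(valid & crit) with every successor in Z. Already a fixed point.
Sat(A[(valid & crit) U valid]) = {Sync}
EF A[(valid & crit) U valid]: least fixpoint, start Z0 = {Sync}, add states with some successor in Z. Already a fixed point.
Sat(EF A[(valid & crit) U valid]) = {Sync}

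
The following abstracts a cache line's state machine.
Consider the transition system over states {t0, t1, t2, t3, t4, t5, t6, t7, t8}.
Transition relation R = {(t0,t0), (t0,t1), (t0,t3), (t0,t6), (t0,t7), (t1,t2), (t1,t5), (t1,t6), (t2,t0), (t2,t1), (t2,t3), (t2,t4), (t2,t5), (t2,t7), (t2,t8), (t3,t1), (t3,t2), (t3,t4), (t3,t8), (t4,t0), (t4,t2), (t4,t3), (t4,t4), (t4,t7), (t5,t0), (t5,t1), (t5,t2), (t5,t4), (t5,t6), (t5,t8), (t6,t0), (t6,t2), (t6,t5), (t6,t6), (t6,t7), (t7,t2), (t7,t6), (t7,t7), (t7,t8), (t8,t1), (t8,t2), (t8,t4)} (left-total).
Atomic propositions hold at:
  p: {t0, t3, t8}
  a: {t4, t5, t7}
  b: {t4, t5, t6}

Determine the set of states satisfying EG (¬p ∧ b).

Sat(¬p) = {t1, t2, t4, t5, t6, t7}
Sat(¬p ∧ b) = {t4, t5, t6}
EG (¬p ∧ b): greatest fixpoint, start Z0 = {t4, t5, t6}, keep only states in Sat with some successor in Z. Already a fixed point.
Sat(EG (¬p ∧ b)) = {t4, t5, t6}

{t4, t5, t6}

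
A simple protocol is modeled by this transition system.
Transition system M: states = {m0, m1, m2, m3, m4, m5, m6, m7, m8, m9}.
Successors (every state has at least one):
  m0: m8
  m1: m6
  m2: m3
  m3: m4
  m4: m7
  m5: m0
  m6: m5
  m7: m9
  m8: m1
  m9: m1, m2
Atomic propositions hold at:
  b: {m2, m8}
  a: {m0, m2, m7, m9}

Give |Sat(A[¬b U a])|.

9

Sat(¬b) = {m0, m1, m3, m4, m5, m6, m7, m9}
A[¬b U a]: least fixpoint, start Z0 = Sat(a) = {m0, m2, m7, m9}, add states in Sat(¬b) with every successor in Z. Z1 = {m0, m2, m4, m5, m7, m9}; Z2 = {m0, m2, m3, m4, m5, m6, m7, m9}; Z3 = {m0, m1, m2, m3, m4, m5, m6, m7, m9}; fixed.
Sat(A[¬b U a]) = {m0, m1, m2, m3, m4, m5, m6, m7, m9}
|Sat(A[¬b U a])| = |{m0, m1, m2, m3, m4, m5, m6, m7, m9}| = 9.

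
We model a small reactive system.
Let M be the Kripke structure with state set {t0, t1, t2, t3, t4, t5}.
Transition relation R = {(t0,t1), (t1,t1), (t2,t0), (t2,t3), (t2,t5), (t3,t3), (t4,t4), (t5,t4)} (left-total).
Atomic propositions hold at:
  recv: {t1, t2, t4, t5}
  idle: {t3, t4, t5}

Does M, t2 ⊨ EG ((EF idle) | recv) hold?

Yes

EF idle: least fixpoint, start Z0 = {t3, t4, t5}, add states with some successor in Z. Z1 = {t2, t3, t4, t5}; fixed.
Sat(EF idle) = {t2, t3, t4, t5}
Sat((EF idle) | recv) = {t1, t2, t3, t4, t5}
EG ((EF idle) | recv): greatest fixpoint, start Z0 = {t1, t2, t3, t4, t5}, keep only states in Sat with some successor in Z. Already a fixed point.
Sat(EG ((EF idle) | recv)) = {t1, t2, t3, t4, t5}
t2 ∈ Sat(EG ((EF idle) | recv)) = {t1, t2, t3, t4, t5}, so the formula holds at t2.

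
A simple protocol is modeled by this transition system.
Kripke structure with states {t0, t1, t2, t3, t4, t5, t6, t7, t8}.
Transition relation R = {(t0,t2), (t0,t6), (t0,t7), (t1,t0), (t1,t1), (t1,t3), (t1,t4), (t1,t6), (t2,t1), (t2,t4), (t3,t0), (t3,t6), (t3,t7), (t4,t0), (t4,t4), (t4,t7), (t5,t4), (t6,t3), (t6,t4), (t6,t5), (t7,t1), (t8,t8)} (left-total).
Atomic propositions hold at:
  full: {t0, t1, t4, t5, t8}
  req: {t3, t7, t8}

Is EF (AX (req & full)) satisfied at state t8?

Yes

Sat(req & full) = {t8}
Sat(AX (req & full)) = {s : every successor in {t8}} = {t8}
EF (AX (req & full)): least fixpoint, start Z0 = {t8}, add states with some successor in Z. Already a fixed point.
Sat(EF (AX (req & full))) = {t8}
t8 ∈ Sat(EF (AX (req & full))) = {t8}, so the formula holds at t8.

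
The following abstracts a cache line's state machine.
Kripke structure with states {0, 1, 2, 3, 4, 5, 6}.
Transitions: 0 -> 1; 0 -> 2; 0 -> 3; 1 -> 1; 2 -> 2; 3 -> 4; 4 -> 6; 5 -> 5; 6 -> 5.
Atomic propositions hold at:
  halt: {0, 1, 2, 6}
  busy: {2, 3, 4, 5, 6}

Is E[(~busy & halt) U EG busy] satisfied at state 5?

Sat(~busy) = {0, 1}
Sat(~busy & halt) = {0, 1}
EG busy: greatest fixpoint, start Z0 = {2, 3, 4, 5, 6}, keep only states in Sat with some successor in Z. Already a fixed point.
Sat(EG busy) = {2, 3, 4, 5, 6}
E[(~busy & halt) U EG busy]: least fixpoint, start Z0 = Sat(EG busy) = {2, 3, 4, 5, 6}, add states in Sat(~busy & halt) with some successor in Z. Z1 = {0, 2, 3, 4, 5, 6}; fixed.
Sat(E[(~busy & halt) U EG busy]) = {0, 2, 3, 4, 5, 6}
5 ∈ Sat(E[(~busy & halt) U EG busy]) = {0, 2, 3, 4, 5, 6}, so the formula holds at 5.

Yes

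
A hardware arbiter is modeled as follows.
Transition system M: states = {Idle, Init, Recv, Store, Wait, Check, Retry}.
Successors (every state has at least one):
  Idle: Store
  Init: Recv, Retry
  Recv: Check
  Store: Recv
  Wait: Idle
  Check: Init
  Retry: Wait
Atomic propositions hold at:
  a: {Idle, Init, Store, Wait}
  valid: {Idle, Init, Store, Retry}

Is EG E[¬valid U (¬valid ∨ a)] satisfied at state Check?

Yes

Sat(¬valid) = {Recv, Wait, Check}
Sat(¬valid ∨ a) = {Idle, Init, Recv, Store, Wait, Check}
E[¬valid U (¬valid ∨ a)]: least fixpoint, start Z0 = Sat((¬valid ∨ a)) = {Idle, Init, Recv, Store, Wait, Check}, add states in Sat(¬valid) with some successor in Z. Already a fixed point.
Sat(E[¬valid U (¬valid ∨ a)]) = {Idle, Init, Recv, Store, Wait, Check}
EG E[¬valid U (¬valid ∨ a)]: greatest fixpoint, start Z0 = {Idle, Init, Recv, Store, Wait, Check}, keep only states in Sat with some successor in Z. Already a fixed point.
Sat(EG E[¬valid U (¬valid ∨ a)]) = {Idle, Init, Recv, Store, Wait, Check}
Check ∈ Sat(EG E[¬valid U (¬valid ∨ a)]) = {Idle, Init, Recv, Store, Wait, Check}, so the formula holds at Check.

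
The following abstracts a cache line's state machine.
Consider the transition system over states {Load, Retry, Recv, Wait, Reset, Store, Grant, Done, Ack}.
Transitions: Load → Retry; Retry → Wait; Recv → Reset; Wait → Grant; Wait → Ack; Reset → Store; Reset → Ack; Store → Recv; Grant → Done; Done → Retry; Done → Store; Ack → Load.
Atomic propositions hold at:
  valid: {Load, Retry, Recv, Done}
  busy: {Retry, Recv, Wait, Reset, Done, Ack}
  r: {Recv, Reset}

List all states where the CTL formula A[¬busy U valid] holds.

Sat(¬busy) = {Load, Store, Grant}
A[¬busy U valid]: least fixpoint, start Z0 = Sat(valid) = {Load, Retry, Recv, Done}, add states in Sat(¬busy) with every successor in Z. Z1 = {Load, Retry, Recv, Store, Grant, Done}; fixed.
Sat(A[¬busy U valid]) = {Load, Retry, Recv, Store, Grant, Done}

{Load, Retry, Recv, Store, Grant, Done}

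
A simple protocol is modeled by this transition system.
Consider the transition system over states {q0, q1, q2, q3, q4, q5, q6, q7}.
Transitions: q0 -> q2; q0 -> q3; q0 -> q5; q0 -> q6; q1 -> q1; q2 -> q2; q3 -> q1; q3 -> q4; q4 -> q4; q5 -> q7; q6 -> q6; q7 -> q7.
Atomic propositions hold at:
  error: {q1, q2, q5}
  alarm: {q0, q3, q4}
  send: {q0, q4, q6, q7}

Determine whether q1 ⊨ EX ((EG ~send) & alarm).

Sat(~send) = {q1, q2, q3, q5}
EG ~send: greatest fixpoint, start Z0 = {q1, q2, q3, q5}, keep only states in Sat with some successor in Z. Z1 = {q1, q2, q3}; fixed.
Sat(EG ~send) = {q1, q2, q3}
Sat((EG ~send) & alarm) = {q3}
Sat(EX ((EG ~send) & alarm)) = {s : some successor in {q3}} = {q0}
q1 ∉ Sat(EX ((EG ~send) & alarm)) = {q0}, so the formula does not hold at q1.

No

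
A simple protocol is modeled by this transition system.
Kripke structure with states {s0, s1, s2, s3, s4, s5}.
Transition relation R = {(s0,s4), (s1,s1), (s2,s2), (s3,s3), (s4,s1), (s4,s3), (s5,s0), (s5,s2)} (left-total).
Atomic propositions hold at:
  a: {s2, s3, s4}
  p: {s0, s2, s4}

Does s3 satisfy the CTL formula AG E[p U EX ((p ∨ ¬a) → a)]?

Sat(¬a) = {s0, s1, s5}
Sat(p ∨ ¬a) = {s0, s1, s2, s4, s5}
Sat((p ∨ ¬a) → a) = {s2, s3, s4}
Sat(EX ((p ∨ ¬a) → a)) = {s : some successor in {s2, s3, s4}} = {s0, s2, s3, s4, s5}
E[p U EX ((p ∨ ¬a) → a)]: least fixpoint, start Z0 = Sat(EX ((p ∨ ¬a) → a)) = {s0, s2, s3, s4, s5}, add states in Sat(p) with some successor in Z. Already a fixed point.
Sat(E[p U EX ((p ∨ ¬a) → a)]) = {s0, s2, s3, s4, s5}
AG E[p U EX ((p ∨ ¬a) → a)]: greatest fixpoint, start Z0 = {s0, s2, s3, s4, s5}, keep only states in Sat with every successor in Z. Z1 = {s0, s2, s3, s5}; Z2 = {s2, s3, s5}; Z3 = {s2, s3}; fixed.
Sat(AG E[p U EX ((p ∨ ¬a) → a)]) = {s2, s3}
s3 ∈ Sat(AG E[p U EX ((p ∨ ¬a) → a)]) = {s2, s3}, so the formula holds at s3.

Yes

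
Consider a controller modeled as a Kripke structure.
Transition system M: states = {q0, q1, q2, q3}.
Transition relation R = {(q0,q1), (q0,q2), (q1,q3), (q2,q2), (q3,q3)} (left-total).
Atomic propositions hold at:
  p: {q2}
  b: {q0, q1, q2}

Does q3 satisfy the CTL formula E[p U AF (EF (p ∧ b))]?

No

Sat(p ∧ b) = {q2}
EF (p ∧ b): least fixpoint, start Z0 = {q2}, add states with some successor in Z. Z1 = {q0, q2}; fixed.
Sat(EF (p ∧ b)) = {q0, q2}
AF (EF (p ∧ b)): least fixpoint, start Z0 = {q0, q2}, add states with every successor in Z. Already a fixed point.
Sat(AF (EF (p ∧ b))) = {q0, q2}
E[p U AF (EF (p ∧ b))]: least fixpoint, start Z0 = Sat(AF (EF (p ∧ b))) = {q0, q2}, add states in Sat(p) with some successor in Z. Already a fixed point.
Sat(E[p U AF (EF (p ∧ b))]) = {q0, q2}
q3 ∉ Sat(E[p U AF (EF (p ∧ b))]) = {q0, q2}, so the formula does not hold at q3.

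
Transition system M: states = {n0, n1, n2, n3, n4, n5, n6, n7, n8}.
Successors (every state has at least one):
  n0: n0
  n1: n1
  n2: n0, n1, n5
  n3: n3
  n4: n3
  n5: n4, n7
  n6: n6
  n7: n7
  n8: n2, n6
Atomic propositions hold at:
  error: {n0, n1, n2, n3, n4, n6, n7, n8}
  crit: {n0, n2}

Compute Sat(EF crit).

{n0, n2, n8}

EF crit: least fixpoint, start Z0 = {n0, n2}, add states with some successor in Z. Z1 = {n0, n2, n8}; fixed.
Sat(EF crit) = {n0, n2, n8}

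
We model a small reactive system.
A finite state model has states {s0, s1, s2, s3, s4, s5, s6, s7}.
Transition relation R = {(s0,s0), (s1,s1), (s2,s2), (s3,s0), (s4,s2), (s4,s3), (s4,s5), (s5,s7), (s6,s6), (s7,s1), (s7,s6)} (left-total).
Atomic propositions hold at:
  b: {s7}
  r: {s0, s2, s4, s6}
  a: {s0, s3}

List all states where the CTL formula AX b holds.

{s5}

Sat(AX b) = {s : every successor in {s7}} = {s5}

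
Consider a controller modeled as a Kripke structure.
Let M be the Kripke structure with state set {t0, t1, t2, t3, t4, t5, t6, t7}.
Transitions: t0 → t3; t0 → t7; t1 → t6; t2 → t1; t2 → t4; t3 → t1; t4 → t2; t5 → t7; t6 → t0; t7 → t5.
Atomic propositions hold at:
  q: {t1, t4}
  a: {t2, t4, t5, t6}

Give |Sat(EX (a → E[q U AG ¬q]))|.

Sat(¬q) = {t0, t2, t3, t5, t6, t7}
AG ¬q: greatest fixpoint, start Z0 = {t0, t2, t3, t5, t6, t7}, keep only states in Sat with every successor in Z. Z1 = {t0, t5, t6, t7}; Z2 = {t5, t6, t7}; Z3 = {t5, t7}; fixed.
Sat(AG ¬q) = {t5, t7}
E[q U AG ¬q]: least fixpoint, start Z0 = Sat(AG ¬q) = {t5, t7}, add states in Sat(q) with some successor in Z. Already a fixed point.
Sat(E[q U AG ¬q]) = {t5, t7}
Sat(a → E[q U AG ¬q]) = {t0, t1, t3, t5, t7}
Sat(EX (a → E[q U AG ¬q])) = {s : some successor in {t0, t1, t3, t5, t7}} = {t0, t2, t3, t5, t6, t7}
|Sat(EX (a → E[q U AG ¬q]))| = |{t0, t2, t3, t5, t6, t7}| = 6.

6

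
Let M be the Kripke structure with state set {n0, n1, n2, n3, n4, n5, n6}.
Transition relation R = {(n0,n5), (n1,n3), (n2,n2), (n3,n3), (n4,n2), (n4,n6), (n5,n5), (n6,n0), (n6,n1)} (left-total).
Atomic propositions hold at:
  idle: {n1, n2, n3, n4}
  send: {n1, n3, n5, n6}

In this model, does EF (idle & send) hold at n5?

Sat(idle & send) = {n1, n3}
EF (idle & send): least fixpoint, start Z0 = {n1, n3}, add states with some successor in Z. Z1 = {n1, n3, n6}; Z2 = {n1, n3, n4, n6}; fixed.
Sat(EF (idle & send)) = {n1, n3, n4, n6}
n5 ∉ Sat(EF (idle & send)) = {n1, n3, n4, n6}, so the formula does not hold at n5.

No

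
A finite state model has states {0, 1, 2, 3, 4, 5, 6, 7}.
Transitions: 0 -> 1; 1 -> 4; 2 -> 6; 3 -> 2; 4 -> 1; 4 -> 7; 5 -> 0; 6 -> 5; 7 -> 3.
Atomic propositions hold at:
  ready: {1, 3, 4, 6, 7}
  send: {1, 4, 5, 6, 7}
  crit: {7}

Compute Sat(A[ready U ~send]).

Sat(~send) = {0, 2, 3}
A[ready U ~send]: least fixpoint, start Z0 = Sat(~send) = {0, 2, 3}, add states in Sat(ready) with every successor in Z. Z1 = {0, 2, 3, 7}; fixed.
Sat(A[ready U ~send]) = {0, 2, 3, 7}

{0, 2, 3, 7}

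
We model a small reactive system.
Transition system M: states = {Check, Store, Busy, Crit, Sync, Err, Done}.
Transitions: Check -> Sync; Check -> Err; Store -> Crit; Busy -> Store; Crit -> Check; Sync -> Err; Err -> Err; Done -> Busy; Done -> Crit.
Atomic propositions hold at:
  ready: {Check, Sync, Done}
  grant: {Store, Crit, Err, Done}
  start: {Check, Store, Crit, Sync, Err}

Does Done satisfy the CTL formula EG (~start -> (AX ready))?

Sat(~start) = {Busy, Done}
Sat(AX ready) = {s : every successor in {Check, Sync, Done}} = {Crit}
Sat(~start -> (AX ready)) = {Check, Store, Crit, Sync, Err}
EG (~start -> (AX ready)): greatest fixpoint, start Z0 = {Check, Store, Crit, Sync, Err}, keep only states in Sat with some successor in Z. Already a fixed point.
Sat(EG (~start -> (AX ready))) = {Check, Store, Crit, Sync, Err}
Done ∉ Sat(EG (~start -> (AX ready))) = {Check, Store, Crit, Sync, Err}, so the formula does not hold at Done.

No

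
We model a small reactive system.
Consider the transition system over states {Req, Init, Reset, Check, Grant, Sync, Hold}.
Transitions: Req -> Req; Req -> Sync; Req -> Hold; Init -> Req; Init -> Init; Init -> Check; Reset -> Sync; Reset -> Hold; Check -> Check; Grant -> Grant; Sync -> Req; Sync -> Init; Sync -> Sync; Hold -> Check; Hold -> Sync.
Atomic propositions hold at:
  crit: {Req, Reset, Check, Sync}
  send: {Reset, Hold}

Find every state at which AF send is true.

{Reset, Hold}

AF send: least fixpoint, start Z0 = {Reset, Hold}, add states with every successor in Z. Already a fixed point.
Sat(AF send) = {Reset, Hold}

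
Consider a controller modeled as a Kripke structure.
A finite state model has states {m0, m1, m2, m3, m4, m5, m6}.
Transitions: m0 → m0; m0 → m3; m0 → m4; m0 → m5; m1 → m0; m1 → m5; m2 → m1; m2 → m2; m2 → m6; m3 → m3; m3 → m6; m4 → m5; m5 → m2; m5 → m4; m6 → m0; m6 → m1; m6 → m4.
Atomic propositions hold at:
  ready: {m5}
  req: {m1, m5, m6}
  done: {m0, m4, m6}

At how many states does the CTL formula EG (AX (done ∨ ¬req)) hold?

Sat(¬req) = {m0, m2, m3, m4}
Sat(done ∨ ¬req) = {m0, m2, m3, m4, m6}
Sat(AX (done ∨ ¬req)) = {s : every successor in {m0, m2, m3, m4, m6}} = {m3, m5}
EG (AX (done ∨ ¬req)): greatest fixpoint, start Z0 = {m3, m5}, keep only states in Sat with some successor in Z. Z1 = {m3}; fixed.
Sat(EG (AX (done ∨ ¬req))) = {m3}
|Sat(EG (AX (done ∨ ¬req)))| = |{m3}| = 1.

1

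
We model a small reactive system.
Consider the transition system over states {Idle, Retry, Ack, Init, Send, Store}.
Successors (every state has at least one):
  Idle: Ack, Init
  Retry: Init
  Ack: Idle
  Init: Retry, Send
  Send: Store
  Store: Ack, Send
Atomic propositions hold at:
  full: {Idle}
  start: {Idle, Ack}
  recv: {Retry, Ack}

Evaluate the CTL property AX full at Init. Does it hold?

Sat(AX full) = {s : every successor in {Idle}} = {Ack}
Init ∉ Sat(AX full) = {Ack}, so the formula does not hold at Init.

No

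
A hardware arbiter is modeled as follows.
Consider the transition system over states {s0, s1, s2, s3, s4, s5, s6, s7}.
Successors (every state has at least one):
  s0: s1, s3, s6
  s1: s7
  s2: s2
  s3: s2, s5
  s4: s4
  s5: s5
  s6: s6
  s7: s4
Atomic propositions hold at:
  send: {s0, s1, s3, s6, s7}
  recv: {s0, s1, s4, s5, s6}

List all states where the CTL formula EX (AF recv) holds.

AF recv: least fixpoint, start Z0 = {s0, s1, s4, s5, s6}, add states with every successor in Z. Z1 = {s0, s1, s4, s5, s6, s7}; fixed.
Sat(AF recv) = {s0, s1, s4, s5, s6, s7}
Sat(EX (AF recv)) = {s : some successor in {s0, s1, s4, s5, s6, s7}} = {s0, s1, s3, s4, s5, s6, s7}

{s0, s1, s3, s4, s5, s6, s7}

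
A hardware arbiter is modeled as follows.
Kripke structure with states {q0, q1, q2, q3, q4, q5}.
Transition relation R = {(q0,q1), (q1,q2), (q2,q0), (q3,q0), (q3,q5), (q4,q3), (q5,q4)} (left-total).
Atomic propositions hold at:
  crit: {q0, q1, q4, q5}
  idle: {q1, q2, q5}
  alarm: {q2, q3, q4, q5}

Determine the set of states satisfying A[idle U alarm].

A[idle U alarm]: least fixpoint, start Z0 = Sat(alarm) = {q2, q3, q4, q5}, add states in Sat(idle) with every successor in Z. Z1 = {q1, q2, q3, q4, q5}; fixed.
Sat(A[idle U alarm]) = {q1, q2, q3, q4, q5}

{q1, q2, q3, q4, q5}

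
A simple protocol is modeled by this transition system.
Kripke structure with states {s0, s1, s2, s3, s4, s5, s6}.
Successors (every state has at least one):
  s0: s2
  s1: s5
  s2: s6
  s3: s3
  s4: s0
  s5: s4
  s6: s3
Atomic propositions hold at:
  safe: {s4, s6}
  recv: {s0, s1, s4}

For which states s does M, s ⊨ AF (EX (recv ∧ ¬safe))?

Sat(¬safe) = {s0, s1, s2, s3, s5}
Sat(recv ∧ ¬safe) = {s0, s1}
Sat(EX (recv ∧ ¬safe)) = {s : some successor in {s0, s1}} = {s4}
AF (EX (recv ∧ ¬safe)): least fixpoint, start Z0 = {s4}, add states with every successor in Z. Z1 = {s4, s5}; Z2 = {s1, s4, s5}; fixed.
Sat(AF (EX (recv ∧ ¬safe))) = {s1, s4, s5}

{s1, s4, s5}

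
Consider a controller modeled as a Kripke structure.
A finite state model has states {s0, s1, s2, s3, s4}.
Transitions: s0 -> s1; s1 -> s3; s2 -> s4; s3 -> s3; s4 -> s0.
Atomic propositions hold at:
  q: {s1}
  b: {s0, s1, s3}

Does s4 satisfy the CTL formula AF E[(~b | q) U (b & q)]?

Yes

Sat(~b) = {s2, s4}
Sat(~b | q) = {s1, s2, s4}
Sat(b & q) = {s1}
E[(~b | q) U (b & q)]: least fixpoint, start Z0 = Sat((b & q)) = {s1}, add states in Sat(~b | q) with some successor in Z. Already a fixed point.
Sat(E[(~b | q) U (b & q)]) = {s1}
AF E[(~b | q) U (b & q)]: least fixpoint, start Z0 = {s1}, add states with every successor in Z. Z1 = {s0, s1}; Z2 = {s0, s1, s4}; Z3 = {s0, s1, s2, s4}; fixed.
Sat(AF E[(~b | q) U (b & q)]) = {s0, s1, s2, s4}
s4 ∈ Sat(AF E[(~b | q) U (b & q)]) = {s0, s1, s2, s4}, so the formula holds at s4.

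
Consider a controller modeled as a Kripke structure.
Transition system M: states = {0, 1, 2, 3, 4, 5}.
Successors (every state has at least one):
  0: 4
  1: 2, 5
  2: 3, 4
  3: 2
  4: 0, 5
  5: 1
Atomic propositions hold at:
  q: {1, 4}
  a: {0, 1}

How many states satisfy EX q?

Sat(EX q) = {s : some successor in {1, 4}} = {0, 2, 5}
|Sat(EX q)| = |{0, 2, 5}| = 3.

3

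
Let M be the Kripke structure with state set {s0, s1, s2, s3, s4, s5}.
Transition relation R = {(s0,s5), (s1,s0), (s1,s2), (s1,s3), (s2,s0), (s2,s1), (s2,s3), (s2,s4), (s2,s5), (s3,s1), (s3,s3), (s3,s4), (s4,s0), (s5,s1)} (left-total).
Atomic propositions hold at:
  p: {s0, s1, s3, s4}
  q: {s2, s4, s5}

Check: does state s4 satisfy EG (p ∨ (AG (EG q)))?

No

EG q: greatest fixpoint, start Z0 = {s2, s4, s5}, keep only states in Sat with some successor in Z. Z1 = {s2}; Z2 = ∅; fixed.
Sat(EG q) = ∅
AG (EG q): greatest fixpoint, start Z0 = ∅, keep only states in Sat with every successor in Z. Already a fixed point.
Sat(AG (EG q)) = ∅
Sat(p ∨ (AG (EG q))) = {s0, s1, s3, s4}
EG (p ∨ (AG (EG q))): greatest fixpoint, start Z0 = {s0, s1, s3, s4}, keep only states in Sat with some successor in Z. Z1 = {s1, s3, s4}; Z2 = {s1, s3}; fixed.
Sat(EG (p ∨ (AG (EG q)))) = {s1, s3}
s4 ∉ Sat(EG (p ∨ (AG (EG q)))) = {s1, s3}, so the formula does not hold at s4.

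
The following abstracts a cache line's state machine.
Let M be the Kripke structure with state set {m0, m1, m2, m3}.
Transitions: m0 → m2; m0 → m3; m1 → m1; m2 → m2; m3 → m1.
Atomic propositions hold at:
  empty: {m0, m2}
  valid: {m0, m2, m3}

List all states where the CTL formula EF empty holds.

{m0, m2}

EF empty: least fixpoint, start Z0 = {m0, m2}, add states with some successor in Z. Already a fixed point.
Sat(EF empty) = {m0, m2}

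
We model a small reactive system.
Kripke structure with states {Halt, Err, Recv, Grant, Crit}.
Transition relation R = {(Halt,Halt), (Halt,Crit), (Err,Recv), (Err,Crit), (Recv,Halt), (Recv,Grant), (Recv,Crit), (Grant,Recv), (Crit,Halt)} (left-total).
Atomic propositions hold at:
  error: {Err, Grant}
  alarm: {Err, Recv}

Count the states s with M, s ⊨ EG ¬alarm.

Sat(¬alarm) = {Halt, Grant, Crit}
EG ¬alarm: greatest fixpoint, start Z0 = {Halt, Grant, Crit}, keep only states in Sat with some successor in Z. Z1 = {Halt, Crit}; fixed.
Sat(EG ¬alarm) = {Halt, Crit}
|Sat(EG ¬alarm)| = |{Halt, Crit}| = 2.

2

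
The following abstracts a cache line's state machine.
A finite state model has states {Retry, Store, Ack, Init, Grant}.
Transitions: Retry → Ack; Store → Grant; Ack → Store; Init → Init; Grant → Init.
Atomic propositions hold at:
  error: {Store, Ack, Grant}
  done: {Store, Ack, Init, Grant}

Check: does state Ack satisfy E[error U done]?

Yes

E[error U done]: least fixpoint, start Z0 = Sat(done) = {Store, Ack, Init, Grant}, add states in Sat(error) with some successor in Z. Already a fixed point.
Sat(E[error U done]) = {Store, Ack, Init, Grant}
Ack ∈ Sat(E[error U done]) = {Store, Ack, Init, Grant}, so the formula holds at Ack.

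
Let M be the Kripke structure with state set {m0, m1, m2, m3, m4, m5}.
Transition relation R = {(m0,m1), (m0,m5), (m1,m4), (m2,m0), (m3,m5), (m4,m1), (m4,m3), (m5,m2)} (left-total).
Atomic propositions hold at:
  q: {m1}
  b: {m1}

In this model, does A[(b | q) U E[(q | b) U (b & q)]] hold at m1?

Sat(b | q) = {m1}
Sat(q | b) = {m1}
Sat(b & q) = {m1}
E[(q | b) U (b & q)]: least fixpoint, start Z0 = Sat((b & q)) = {m1}, add states in Sat(q | b) with some successor in Z. Already a fixed point.
Sat(E[(q | b) U (b & q)]) = {m1}
A[(b | q) U E[(q | b) U (b & q)]]: least fixpoint, start Z0 = Sat(E[(q | b) U (b & q)]) = {m1}, add states in Sat(b | q) with every successor in Z. Already a fixed point.
Sat(A[(b | q) U E[(q | b) U (b & q)]]) = {m1}
m1 ∈ Sat(A[(b | q) U E[(q | b) U (b & q)]]) = {m1}, so the formula holds at m1.

Yes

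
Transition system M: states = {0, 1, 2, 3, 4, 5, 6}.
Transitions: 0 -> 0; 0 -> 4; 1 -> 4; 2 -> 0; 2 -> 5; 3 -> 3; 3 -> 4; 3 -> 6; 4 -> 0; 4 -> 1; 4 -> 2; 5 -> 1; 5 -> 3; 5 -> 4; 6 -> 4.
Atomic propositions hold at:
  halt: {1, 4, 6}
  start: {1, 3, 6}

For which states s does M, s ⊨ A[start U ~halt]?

{0, 2, 3, 5}

Sat(~halt) = {0, 2, 3, 5}
A[start U ~halt]: least fixpoint, start Z0 = Sat(~halt) = {0, 2, 3, 5}, add states in Sat(start) with every successor in Z. Already a fixed point.
Sat(A[start U ~halt]) = {0, 2, 3, 5}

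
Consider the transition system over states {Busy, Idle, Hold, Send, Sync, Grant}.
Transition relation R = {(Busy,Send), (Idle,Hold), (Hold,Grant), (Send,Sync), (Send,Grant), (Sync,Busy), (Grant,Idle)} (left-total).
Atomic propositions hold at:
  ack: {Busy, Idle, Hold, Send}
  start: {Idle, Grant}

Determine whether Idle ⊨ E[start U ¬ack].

No

Sat(¬ack) = {Sync, Grant}
E[start U ¬ack]: least fixpoint, start Z0 = Sat(¬ack) = {Sync, Grant}, add states in Sat(start) with some successor in Z. Already a fixed point.
Sat(E[start U ¬ack]) = {Sync, Grant}
Idle ∉ Sat(E[start U ¬ack]) = {Sync, Grant}, so the formula does not hold at Idle.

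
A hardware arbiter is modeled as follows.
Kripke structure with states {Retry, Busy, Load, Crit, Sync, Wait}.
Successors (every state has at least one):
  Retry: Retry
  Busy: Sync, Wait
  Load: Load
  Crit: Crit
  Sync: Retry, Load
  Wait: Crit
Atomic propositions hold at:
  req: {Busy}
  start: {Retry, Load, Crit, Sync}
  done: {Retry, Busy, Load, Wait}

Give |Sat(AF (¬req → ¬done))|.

4

Sat(¬req) = {Retry, Load, Crit, Sync, Wait}
Sat(¬done) = {Crit, Sync}
Sat(¬req → ¬done) = {Busy, Crit, Sync}
AF (¬req → ¬done): least fixpoint, start Z0 = {Busy, Crit, Sync}, add states with every successor in Z. Z1 = {Busy, Crit, Sync, Wait}; fixed.
Sat(AF (¬req → ¬done)) = {Busy, Crit, Sync, Wait}
|Sat(AF (¬req → ¬done))| = |{Busy, Crit, Sync, Wait}| = 4.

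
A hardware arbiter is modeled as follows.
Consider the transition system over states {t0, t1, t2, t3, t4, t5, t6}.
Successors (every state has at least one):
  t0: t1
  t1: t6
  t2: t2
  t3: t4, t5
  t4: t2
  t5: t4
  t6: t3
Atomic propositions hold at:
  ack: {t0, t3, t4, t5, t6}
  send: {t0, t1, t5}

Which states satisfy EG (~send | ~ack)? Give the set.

Sat(~send) = {t2, t3, t4, t6}
Sat(~ack) = {t1, t2}
Sat(~send | ~ack) = {t1, t2, t3, t4, t6}
EG (~send | ~ack): greatest fixpoint, start Z0 = {t1, t2, t3, t4, t6}, keep only states in Sat with some successor in Z. Already a fixed point.
Sat(EG (~send | ~ack)) = {t1, t2, t3, t4, t6}

{t1, t2, t3, t4, t6}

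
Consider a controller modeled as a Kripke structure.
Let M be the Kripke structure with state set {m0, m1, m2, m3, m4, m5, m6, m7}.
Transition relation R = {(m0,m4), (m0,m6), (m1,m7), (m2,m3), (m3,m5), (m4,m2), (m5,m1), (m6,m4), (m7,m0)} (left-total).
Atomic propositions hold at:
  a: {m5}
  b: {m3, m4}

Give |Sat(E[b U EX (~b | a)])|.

6

Sat(~b) = {m0, m1, m2, m5, m6, m7}
Sat(~b | a) = {m0, m1, m2, m5, m6, m7}
Sat(EX (~b | a)) = {s : some successor in {m0, m1, m2, m5, m6, m7}} = {m0, m1, m3, m4, m5, m7}
E[b U EX (~b | a)]: least fixpoint, start Z0 = Sat(EX (~b | a)) = {m0, m1, m3, m4, m5, m7}, add states in Sat(b) with some successor in Z. Already a fixed point.
Sat(E[b U EX (~b | a)]) = {m0, m1, m3, m4, m5, m7}
|Sat(E[b U EX (~b | a)])| = |{m0, m1, m3, m4, m5, m7}| = 6.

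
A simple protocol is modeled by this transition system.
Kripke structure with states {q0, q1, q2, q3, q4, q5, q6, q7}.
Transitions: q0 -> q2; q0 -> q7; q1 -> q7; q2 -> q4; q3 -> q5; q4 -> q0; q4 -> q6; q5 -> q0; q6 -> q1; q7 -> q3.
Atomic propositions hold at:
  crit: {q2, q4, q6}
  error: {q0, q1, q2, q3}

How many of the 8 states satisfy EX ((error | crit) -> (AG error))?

3

Sat(error | crit) = {q0, q1, q2, q3, q4, q6}
AG error: greatest fixpoint, start Z0 = {q0, q1, q2, q3}, keep only states in Sat with every successor in Z. Z1 = ∅; fixed.
Sat(AG error) = ∅
Sat((error | crit) -> (AG error)) = {q5, q7}
Sat(EX ((error | crit) -> (AG error))) = {s : some successor in {q5, q7}} = {q0, q1, q3}
|Sat(EX ((error | crit) -> (AG error)))| = |{q0, q1, q3}| = 3.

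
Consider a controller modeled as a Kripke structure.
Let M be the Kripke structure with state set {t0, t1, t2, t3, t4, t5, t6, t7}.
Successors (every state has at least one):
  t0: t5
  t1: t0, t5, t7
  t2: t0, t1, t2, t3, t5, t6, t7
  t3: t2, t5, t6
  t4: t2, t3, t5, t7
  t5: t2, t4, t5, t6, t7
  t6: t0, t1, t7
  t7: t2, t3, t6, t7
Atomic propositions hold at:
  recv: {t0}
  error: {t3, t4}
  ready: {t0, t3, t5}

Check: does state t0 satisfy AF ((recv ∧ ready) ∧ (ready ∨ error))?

Yes

Sat(recv ∧ ready) = {t0}
Sat(ready ∨ error) = {t0, t3, t4, t5}
Sat((recv ∧ ready) ∧ (ready ∨ error)) = {t0}
AF ((recv ∧ ready) ∧ (ready ∨ error)): least fixpoint, start Z0 = {t0}, add states with every successor in Z. Already a fixed point.
Sat(AF ((recv ∧ ready) ∧ (ready ∨ error))) = {t0}
t0 ∈ Sat(AF ((recv ∧ ready) ∧ (ready ∨ error))) = {t0}, so the formula holds at t0.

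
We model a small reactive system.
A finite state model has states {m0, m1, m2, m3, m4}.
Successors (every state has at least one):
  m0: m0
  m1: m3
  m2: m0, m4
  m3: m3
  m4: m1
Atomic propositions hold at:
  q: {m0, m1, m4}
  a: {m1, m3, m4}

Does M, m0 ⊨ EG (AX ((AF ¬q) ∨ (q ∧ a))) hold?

Sat(¬q) = {m2, m3}
AF ¬q: least fixpoint, start Z0 = {m2, m3}, add states with every successor in Z. Z1 = {m1, m2, m3}; Z2 = {m1, m2, m3, m4}; fixed.
Sat(AF ¬q) = {m1, m2, m3, m4}
Sat(q ∧ a) = {m1, m4}
Sat((AF ¬q) ∨ (q ∧ a)) = {m1, m2, m3, m4}
Sat(AX ((AF ¬q) ∨ (q ∧ a))) = {s : every successor in {m1, m2, m3, m4}} = {m1, m3, m4}
EG (AX ((AF ¬q) ∨ (q ∧ a))): greatest fixpoint, start Z0 = {m1, m3, m4}, keep only states in Sat with some successor in Z. Already a fixed point.
Sat(EG (AX ((AF ¬q) ∨ (q ∧ a)))) = {m1, m3, m4}
m0 ∉ Sat(EG (AX ((AF ¬q) ∨ (q ∧ a)))) = {m1, m3, m4}, so the formula does not hold at m0.

No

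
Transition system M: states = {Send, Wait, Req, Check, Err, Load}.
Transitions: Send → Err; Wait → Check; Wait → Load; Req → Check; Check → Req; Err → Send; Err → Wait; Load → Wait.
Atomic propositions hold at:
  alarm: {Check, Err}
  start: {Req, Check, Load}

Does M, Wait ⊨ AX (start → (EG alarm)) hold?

No

EG alarm: greatest fixpoint, start Z0 = {Check, Err}, keep only states in Sat with some successor in Z. Z1 = ∅; fixed.
Sat(EG alarm) = ∅
Sat(start → (EG alarm)) = {Send, Wait, Err}
Sat(AX (start → (EG alarm))) = {s : every successor in {Send, Wait, Err}} = {Send, Err, Load}
Wait ∉ Sat(AX (start → (EG alarm))) = {Send, Err, Load}, so the formula does not hold at Wait.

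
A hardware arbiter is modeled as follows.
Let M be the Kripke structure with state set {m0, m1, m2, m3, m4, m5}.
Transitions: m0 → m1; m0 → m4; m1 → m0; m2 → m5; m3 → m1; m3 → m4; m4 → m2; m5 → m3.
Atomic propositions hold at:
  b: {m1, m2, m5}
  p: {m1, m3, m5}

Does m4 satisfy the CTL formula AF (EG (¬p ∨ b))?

Sat(¬p) = {m0, m2, m4}
Sat(¬p ∨ b) = {m0, m1, m2, m4, m5}
EG (¬p ∨ b): greatest fixpoint, start Z0 = {m0, m1, m2, m4, m5}, keep only states in Sat with some successor in Z. Z1 = {m0, m1, m2, m4}; Z2 = {m0, m1, m4}; Z3 = {m0, m1}; fixed.
Sat(EG (¬p ∨ b)) = {m0, m1}
AF (EG (¬p ∨ b)): least fixpoint, start Z0 = {m0, m1}, add states with every successor in Z. Already a fixed point.
Sat(AF (EG (¬p ∨ b))) = {m0, m1}
m4 ∉ Sat(AF (EG (¬p ∨ b))) = {m0, m1}, so the formula does not hold at m4.

No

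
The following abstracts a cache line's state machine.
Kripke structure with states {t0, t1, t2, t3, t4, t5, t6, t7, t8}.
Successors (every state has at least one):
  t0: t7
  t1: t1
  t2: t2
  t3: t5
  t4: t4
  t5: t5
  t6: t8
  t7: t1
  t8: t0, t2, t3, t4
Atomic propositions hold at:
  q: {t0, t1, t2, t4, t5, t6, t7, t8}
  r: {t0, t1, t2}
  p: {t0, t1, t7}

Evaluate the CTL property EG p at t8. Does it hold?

No

EG p: greatest fixpoint, start Z0 = {t0, t1, t7}, keep only states in Sat with some successor in Z. Already a fixed point.
Sat(EG p) = {t0, t1, t7}
t8 ∉ Sat(EG p) = {t0, t1, t7}, so the formula does not hold at t8.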